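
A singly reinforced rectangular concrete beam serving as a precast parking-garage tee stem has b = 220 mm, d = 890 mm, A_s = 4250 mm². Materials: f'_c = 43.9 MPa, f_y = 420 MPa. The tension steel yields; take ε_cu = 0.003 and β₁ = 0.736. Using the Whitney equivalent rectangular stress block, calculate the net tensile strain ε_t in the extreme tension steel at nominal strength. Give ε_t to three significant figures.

ε_t ≈ 0.00604

a = A_s f_y/(0.85 f'_c b) = 217.44 mm.
β₁ = 0.736, so c = a/β₁ = 217.44/0.736 = 295.43 mm.
From the linear strain diagram with ε_cu = 0.003: ε_t = 0.003 (d − c)/c = 0.003 × (890 − 295.43)/295.43 = 0.00604.
Since ε_t ≥ 0.005, the section is tension-controlled.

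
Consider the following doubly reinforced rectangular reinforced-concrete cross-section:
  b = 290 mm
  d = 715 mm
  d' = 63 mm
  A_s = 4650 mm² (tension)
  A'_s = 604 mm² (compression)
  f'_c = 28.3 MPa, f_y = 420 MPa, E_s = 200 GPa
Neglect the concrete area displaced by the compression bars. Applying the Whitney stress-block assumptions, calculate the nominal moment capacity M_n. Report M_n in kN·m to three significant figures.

Assume both tension and compression steel yield.
Net tension couple steel: A_s − A'_s = 4046 mm².
a = (A_s − A'_s) f_y / (0.85 f'_c b) = 1699320/(0.85 × 28.3 × 290) = 243.60 mm.
c = a/β₁ = 243.60/0.848 = 287.26 mm; ε'_s = 0.003(c − d')/c = 0.0023 ≥ f_y/E_s = 0.0021, so compression steel does yield.
M_n = (A_s − A'_s) f_y (d − a/2) + A'_s f_y (d − d') = [1699320 × (715 − 121.8) + 253680 × (715 − 63)] × 10⁻⁶ = 1008.04 + 165.40 = 1173.44 kN·m.

M_n ≈ 1170 kN·m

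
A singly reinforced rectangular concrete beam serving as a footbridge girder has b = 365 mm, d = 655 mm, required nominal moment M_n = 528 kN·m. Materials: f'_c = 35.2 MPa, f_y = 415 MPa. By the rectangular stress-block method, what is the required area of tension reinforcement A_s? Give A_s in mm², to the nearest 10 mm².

With M_n = 0.85 f'_c a b (d − a/2), solve the quadratic for a:
a = d − √(d² − 2M_n/(0.85 f'_c b)) = 655 − √(655² − 2 × 528×10⁶/(0.85 × 35.2 × 365)) = 78.52 mm.
A_s = 0.85 f'_c a b / f_y = 0.85 × 35.2 × 78.52 × 365 / 415 = 2066.3 mm².

A_s ≈ 2070 mm²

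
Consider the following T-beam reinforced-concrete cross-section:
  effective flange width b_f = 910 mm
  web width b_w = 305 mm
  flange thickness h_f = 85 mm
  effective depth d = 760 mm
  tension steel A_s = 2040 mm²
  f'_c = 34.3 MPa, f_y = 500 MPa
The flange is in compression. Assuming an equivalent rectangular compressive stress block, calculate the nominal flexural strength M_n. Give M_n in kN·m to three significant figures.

Tension: T = A_s f_y = 2040 × 500 = 1020000 N.
Try a within the flange: a = T/(0.85 f'_c b_f) = 1020000/(0.85 × 34.3 × 910) = 38.45 mm.
Since a = 38.45 ≤ h_f = 85 mm, the stress block lies entirely in the flange; analyse as a rectangular beam of width b_f.
M_n = T(d − a/2) = 1020000 × (760 − 19.225) = 755.59 × 10⁶ N·mm.
M_n = 755.59 kN·m.

M_n ≈ 756 kN·m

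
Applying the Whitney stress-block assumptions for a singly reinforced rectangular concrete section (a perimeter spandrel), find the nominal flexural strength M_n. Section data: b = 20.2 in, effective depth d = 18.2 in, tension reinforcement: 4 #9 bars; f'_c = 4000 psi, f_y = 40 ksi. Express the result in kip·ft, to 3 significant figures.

A_s = 4 × 1 = 4 in².
T = A_s f_y = 4 × 40 = 160 kips.
a = T/(0.85 f'_c b) = 160/(0.85 × 4 × 20.2) = 2.330 in.
M_n = T(d − a/2) = 160 × (18.2 − 1.165) = 2725.6 kip·in = 2725.6/12 = 227.13 kip·ft.

M_n ≈ 227 kip·ft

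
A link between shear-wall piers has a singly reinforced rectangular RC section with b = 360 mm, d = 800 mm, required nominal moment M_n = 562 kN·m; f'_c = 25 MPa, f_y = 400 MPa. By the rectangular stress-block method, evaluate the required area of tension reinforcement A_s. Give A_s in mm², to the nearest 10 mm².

A_s ≈ 1870 mm²

With M_n = 0.85 f'_c a b (d − a/2), solve the quadratic for a:
a = d − √(d² − 2M_n/(0.85 f'_c b)) = 800 − √(800² − 2 × 562×10⁶/(0.85 × 25 × 360)) = 97.81 mm.
A_s = 0.85 f'_c a b / f_y = 0.85 × 25 × 97.81 × 360 / 400 = 1870.6 mm².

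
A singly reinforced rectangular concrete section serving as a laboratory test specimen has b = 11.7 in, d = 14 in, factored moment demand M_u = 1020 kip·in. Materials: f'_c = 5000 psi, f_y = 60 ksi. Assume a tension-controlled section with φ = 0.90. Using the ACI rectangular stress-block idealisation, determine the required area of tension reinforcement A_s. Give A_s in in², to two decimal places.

A_s ≈ 1.44 in²

M_n = M_u/φ = 1020/0.90 = 1133.33 kip·in.
From M_n = 0.85 f'_c a b (d − a/2):
a = d − √(d² − 2M_n/(0.85 f'_c b)) = 14 − √(14² − 2 × 1133.33/(0.85 × 5 × 11.7)) = 1.736 in.
A_s = 0.85 f'_c a b / f_y = 0.85 × 5 × 1.736 × 11.7 / 60 = 1.439 in².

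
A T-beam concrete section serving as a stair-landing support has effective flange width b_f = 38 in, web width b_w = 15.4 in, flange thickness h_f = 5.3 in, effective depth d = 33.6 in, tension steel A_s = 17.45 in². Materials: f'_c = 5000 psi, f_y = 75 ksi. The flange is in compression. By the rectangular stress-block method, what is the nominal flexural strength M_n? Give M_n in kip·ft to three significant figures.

Tension: T = A_s f_y = 17.45 × 75 = 1308.75 kips.
Try a within the flange: a = T/(0.85 f'_c b_f) = 1308.75/(0.85 × 5 × 38) = 8.104 in.
a = 8.104 > h_f = 5.3 in: the block extends into the web. Split into flange-overhang and web parts.
C_f = 0.85 f'_c (b_f − b_w) h_f = 0.85 × 5 × (38 − 15.4) × 5.3 = 509.1 kips.
Remaining web compression depth: a_w = (T − C_f)/(0.85 f'_c b_w) = (1308.75 − 509.1)/(0.85 × 5 × 15.4) = 12.218 in.
M_n = C_f(d − h_f/2) + (T − C_f)(d − a_w/2) = 509.1 × (33.6 − 2.65) + 799.65 × (33.6 − 6.109) = 15756.6 + 21983.2 = 37739.8 kip·in.
M_n = 37739.8/12 = 3144.98 kip·ft.

M_n ≈ 3140 kip·ft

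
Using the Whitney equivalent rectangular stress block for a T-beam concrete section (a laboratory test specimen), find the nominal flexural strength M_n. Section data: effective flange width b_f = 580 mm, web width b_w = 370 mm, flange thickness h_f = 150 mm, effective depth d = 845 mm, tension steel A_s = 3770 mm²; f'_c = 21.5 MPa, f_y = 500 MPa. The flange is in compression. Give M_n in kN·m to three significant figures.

Tension: T = A_s f_y = 3770 × 500 = 1885000 N.
Try a within the flange: a = T/(0.85 f'_c b_f) = 1885000/(0.85 × 21.5 × 580) = 177.84 mm.
a = 177.84 > h_f = 150 mm: the block extends into the web. Split into flange-overhang and web parts.
C_f = 0.85 f'_c (b_f − b_w) h_f = 0.85 × 21.5 × (580 − 370) × 150 = 575663 N.
Remaining web compression depth: a_w = (T − C_f)/(0.85 f'_c b_w) = (1885000 − 575663)/(0.85 × 21.5 × 370) = 193.64 mm.
M_n = C_f(d − h_f/2) + (T − C_f)(d − a_w/2) = 575663 × (845 − 75) + 1309337 × (845 − 96.82) = 443.26 + 979.62 = 1422.88 × 10⁶ N·mm.
M_n = 1422.88 kN·m.

M_n ≈ 1420 kN·m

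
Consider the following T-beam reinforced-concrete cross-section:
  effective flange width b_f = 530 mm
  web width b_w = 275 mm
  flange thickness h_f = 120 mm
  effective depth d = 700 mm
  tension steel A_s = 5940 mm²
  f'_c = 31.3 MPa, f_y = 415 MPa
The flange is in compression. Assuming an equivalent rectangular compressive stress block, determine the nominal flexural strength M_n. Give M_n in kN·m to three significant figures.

Tension: T = A_s f_y = 5940 × 415 = 2465100 N.
Try a within the flange: a = T/(0.85 f'_c b_f) = 2465100/(0.85 × 31.3 × 530) = 174.82 mm.
a = 174.82 > h_f = 120 mm: the block extends into the web. Split into flange-overhang and web parts.
C_f = 0.85 f'_c (b_f − b_w) h_f = 0.85 × 31.3 × (530 − 275) × 120 = 814113 N.
Remaining web compression depth: a_w = (T − C_f)/(0.85 f'_c b_w) = (2465100 − 814113)/(0.85 × 31.3 × 275) = 225.66 mm.
M_n = C_f(d − h_f/2) + (T − C_f)(d − a_w/2) = 814113 × (700 − 60) + 1650987 × (700 − 112.83) = 521.03 + 969.41 = 1490.44 × 10⁶ N·mm.
M_n = 1490.44 kN·m.

M_n ≈ 1490 kN·m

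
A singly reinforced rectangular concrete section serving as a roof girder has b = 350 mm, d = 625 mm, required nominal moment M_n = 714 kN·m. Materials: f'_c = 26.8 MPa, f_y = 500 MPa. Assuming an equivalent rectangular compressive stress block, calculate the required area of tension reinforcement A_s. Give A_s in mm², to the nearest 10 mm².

With M_n = 0.85 f'_c a b (d − a/2), solve the quadratic for a:
a = d − √(d² − 2M_n/(0.85 f'_c b)) = 625 − √(625² − 2 × 714×10⁶/(0.85 × 26.8 × 350)) = 165.09 mm.
A_s = 0.85 f'_c a b / f_y = 0.85 × 26.8 × 165.09 × 350 / 500 = 2632.5 mm².

A_s ≈ 2630 mm²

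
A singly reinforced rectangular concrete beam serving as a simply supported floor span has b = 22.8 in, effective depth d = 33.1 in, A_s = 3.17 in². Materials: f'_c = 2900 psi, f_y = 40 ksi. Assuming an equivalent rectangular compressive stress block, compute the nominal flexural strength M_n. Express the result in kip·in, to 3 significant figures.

M_n ≈ 4050 kip·in

T = A_s f_y = 3.17 × 40 = 126.8 kips.
a = T/(0.85 f'_c b) = 126.8/(0.85 × 2.9 × 22.8) = 2.256 in.
M_n = T(d − a/2) = 126.8 × (33.1 − 1.128) = 4054.0 kip·in.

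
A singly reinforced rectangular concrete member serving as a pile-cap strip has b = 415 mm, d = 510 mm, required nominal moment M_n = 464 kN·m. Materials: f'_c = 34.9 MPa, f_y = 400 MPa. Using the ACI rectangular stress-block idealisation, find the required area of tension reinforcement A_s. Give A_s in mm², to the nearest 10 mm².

With M_n = 0.85 f'_c a b (d − a/2), solve the quadratic for a:
a = d − √(d² − 2M_n/(0.85 f'_c b)) = 510 − √(510² − 2 × 464×10⁶/(0.85 × 34.9 × 415)) = 80.21 mm.
A_s = 0.85 f'_c a b / f_y = 0.85 × 34.9 × 80.21 × 415 / 400 = 2468.7 mm².

A_s ≈ 2470 mm²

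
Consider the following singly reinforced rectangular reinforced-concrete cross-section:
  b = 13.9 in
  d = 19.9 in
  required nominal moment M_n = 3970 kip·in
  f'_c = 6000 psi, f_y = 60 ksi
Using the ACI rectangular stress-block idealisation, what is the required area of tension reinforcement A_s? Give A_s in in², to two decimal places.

A_s ≈ 3.60 in²

From M_n = 0.85 f'_c a b (d − a/2):
a = d − √(d² − 2M_n/(0.85 f'_c b)) = 19.9 − √(19.9² − 2 × 3970/(0.85 × 6 × 13.9)) = 3.048 in.
A_s = 0.85 f'_c a b / f_y = 0.85 × 6 × 3.048 × 13.9 / 60 = 3.601 in².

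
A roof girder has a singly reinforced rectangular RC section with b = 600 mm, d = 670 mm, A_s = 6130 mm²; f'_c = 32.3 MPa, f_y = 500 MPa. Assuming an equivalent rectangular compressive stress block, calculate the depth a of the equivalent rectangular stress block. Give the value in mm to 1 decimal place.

a ≈ 186.1 mm

T = A_s f_y = 6130 × 500 = 3065000 N = 3065 kN.
Setting C = 0.85 f'_c a b equal to T: a = 3065000/(0.85 × 32.3 × 600) = 186.1 mm.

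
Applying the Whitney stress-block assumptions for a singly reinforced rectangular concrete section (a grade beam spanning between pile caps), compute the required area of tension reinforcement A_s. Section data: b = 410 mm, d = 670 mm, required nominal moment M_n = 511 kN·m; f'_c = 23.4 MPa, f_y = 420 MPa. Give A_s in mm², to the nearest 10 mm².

A_s ≈ 1960 mm²

With M_n = 0.85 f'_c a b (d − a/2), solve the quadratic for a:
a = d − √(d² − 2M_n/(0.85 f'_c b)) = 670 − √(670² − 2 × 511×10⁶/(0.85 × 23.4 × 410)) = 101.16 mm.
A_s = 0.85 f'_c a b / f_y = 0.85 × 23.4 × 101.16 × 410 / 420 = 1964.2 mm².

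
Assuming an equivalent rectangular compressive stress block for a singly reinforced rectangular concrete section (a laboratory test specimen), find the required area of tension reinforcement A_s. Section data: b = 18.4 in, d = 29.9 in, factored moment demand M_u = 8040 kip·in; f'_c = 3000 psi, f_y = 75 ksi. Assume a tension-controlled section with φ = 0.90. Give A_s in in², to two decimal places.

A_s ≈ 4.53 in²

M_n = M_u/φ = 8040/0.90 = 8933.33 kip·in.
From M_n = 0.85 f'_c a b (d − a/2):
a = d − √(d² − 2M_n/(0.85 f'_c b)) = 29.9 − √(29.9² − 2 × 8933.33/(0.85 × 3 × 18.4)) = 7.246 in.
A_s = 0.85 f'_c a b / f_y = 0.85 × 3 × 7.246 × 18.4 / 75 = 4.533 in².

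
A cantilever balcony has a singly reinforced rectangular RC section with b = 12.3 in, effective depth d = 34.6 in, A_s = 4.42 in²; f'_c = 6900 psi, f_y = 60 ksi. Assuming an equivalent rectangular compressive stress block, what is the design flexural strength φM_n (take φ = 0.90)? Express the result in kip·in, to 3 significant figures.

φM_n ≈ 7820 kip·in

T = A_s f_y = 4.42 × 60 = 265.2 kips.
a = T/(0.85 f'_c b) = 265.2/(0.85 × 6.9 × 12.3) = 3.676 in.
M_n = T(d − a/2) = 265.2 × (34.6 − 1.838) = 8688.5 kip·in.
φM_n = 0.90 × 8688.5 = 7819.7 kip·in.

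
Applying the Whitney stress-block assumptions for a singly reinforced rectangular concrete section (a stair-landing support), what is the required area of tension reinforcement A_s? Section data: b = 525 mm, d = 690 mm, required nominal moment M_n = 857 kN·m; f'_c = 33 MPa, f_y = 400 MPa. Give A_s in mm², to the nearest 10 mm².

With M_n = 0.85 f'_c a b (d − a/2), solve the quadratic for a:
a = d − √(d² − 2M_n/(0.85 f'_c b)) = 690 − √(690² − 2 × 857×10⁶/(0.85 × 33 × 525)) = 90.24 mm.
A_s = 0.85 f'_c a b / f_y = 0.85 × 33 × 90.24 × 525 / 400 = 3322.2 mm².

A_s ≈ 3320 mm²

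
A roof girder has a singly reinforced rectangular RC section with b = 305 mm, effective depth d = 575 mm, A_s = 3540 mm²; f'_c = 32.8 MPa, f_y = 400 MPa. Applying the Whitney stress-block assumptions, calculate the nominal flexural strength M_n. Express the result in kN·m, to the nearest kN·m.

T = A_s f_y = 3540 × 400 = 1416000 N = 1416 kN.
From C = T: a = T/(0.85 f'_c b) = 1416000/(0.85 × 32.8 × 305) = 166.52 mm.
M_n = T(d − a/2) = 1416 kN × (575 − 83.26) mm = 696.30 kN·m.

M_n ≈ 696 kN·m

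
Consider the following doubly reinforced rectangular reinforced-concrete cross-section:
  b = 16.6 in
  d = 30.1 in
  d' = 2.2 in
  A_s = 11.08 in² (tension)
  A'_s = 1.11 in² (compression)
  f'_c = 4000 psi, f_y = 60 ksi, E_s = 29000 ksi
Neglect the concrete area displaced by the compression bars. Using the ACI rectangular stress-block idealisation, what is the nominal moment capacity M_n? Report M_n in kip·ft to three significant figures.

M_n ≈ 1390 kip·ft

Assume both steels yield.
a = (A_s − A'_s) f_y/(0.85 f'_c b) = (11.08 − 1.11) × 60/(0.85 × 4 × 16.6) = 10.599 in.
c = a/β₁ = 10.599/0.85 = 12.469 in; ε'_s = 0.003(c − d')/c = 0.0025 ≥ ε_y = 0.0021, so the compression steel yields.
M_n = (A_s − A'_s) f_y (d − a/2) + A'_s f_y (d − d') = 598.2 × (30.1 − 5.2995) + 66.6 × (30.1 − 2.2) = 14835.7 + 1858.1 = 16693.8 kip·in = 16693.8/12 = 1391.15 kip·ft.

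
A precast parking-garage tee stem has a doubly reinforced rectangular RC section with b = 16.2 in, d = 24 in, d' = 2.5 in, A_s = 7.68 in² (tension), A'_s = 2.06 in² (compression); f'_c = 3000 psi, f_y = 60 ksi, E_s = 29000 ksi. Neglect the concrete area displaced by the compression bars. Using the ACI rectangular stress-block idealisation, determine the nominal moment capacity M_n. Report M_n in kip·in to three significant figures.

M_n ≈ 9370 kip·in

Assume both steels yield.
a = (A_s − A'_s) f_y/(0.85 f'_c b) = (7.68 − 2.06) × 60/(0.85 × 3 × 16.2) = 8.163 in.
c = a/β₁ = 8.163/0.85 = 9.604 in; ε'_s = 0.003(c − d')/c = 0.0022 ≥ ε_y = 0.0021, so the compression steel yields.
M_n = (A_s − A'_s) f_y (d − a/2) + A'_s f_y (d − d') = 337.2 × (24 − 4.0815) + 123.6 × (24 − 2.5) = 6716.5 + 2657.4 = 9373.9 kip·in.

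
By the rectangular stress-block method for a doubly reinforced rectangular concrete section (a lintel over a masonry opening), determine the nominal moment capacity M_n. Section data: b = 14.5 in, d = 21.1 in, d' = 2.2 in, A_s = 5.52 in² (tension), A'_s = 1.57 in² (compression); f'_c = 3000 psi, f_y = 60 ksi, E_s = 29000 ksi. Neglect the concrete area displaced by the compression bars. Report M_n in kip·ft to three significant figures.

M_n ≈ 502 kip·ft

Assume both steels yield.
a = (A_s − A'_s) f_y/(0.85 f'_c b) = (5.52 − 1.57) × 60/(0.85 × 3 × 14.5) = 6.410 in.
c = a/β₁ = 6.410/0.85 = 7.541 in; ε'_s = 0.003(c − d')/c = 0.0021 ≥ ε_y = 0.0021, so the compression steel yields.
M_n = (A_s − A'_s) f_y (d − a/2) + A'_s f_y (d − d') = 237 × (21.1 − 3.205) + 94.2 × (21.1 − 2.2) = 4241.1 + 1780.4 = 6021.5 kip·in = 6021.5/12 = 501.79 kip·ft.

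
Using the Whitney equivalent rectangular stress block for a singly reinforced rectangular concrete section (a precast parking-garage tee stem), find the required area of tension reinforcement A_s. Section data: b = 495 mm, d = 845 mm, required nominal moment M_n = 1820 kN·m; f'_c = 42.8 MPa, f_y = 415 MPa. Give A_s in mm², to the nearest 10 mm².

A_s ≈ 5620 mm²

With M_n = 0.85 f'_c a b (d − a/2), solve the quadratic for a:
a = d − √(d² − 2M_n/(0.85 f'_c b)) = 845 − √(845² − 2 × 1820×10⁶/(0.85 × 42.8 × 495)) = 129.53 mm.
A_s = 0.85 f'_c a b / f_y = 0.85 × 42.8 × 129.53 × 495 / 415 = 5620.7 mm².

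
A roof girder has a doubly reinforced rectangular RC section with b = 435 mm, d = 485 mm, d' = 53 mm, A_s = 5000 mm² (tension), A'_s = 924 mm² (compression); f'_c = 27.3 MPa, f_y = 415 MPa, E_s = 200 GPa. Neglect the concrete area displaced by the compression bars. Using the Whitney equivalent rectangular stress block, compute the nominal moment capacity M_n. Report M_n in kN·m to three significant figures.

Assume both tension and compression steel yield.
Net tension couple steel: A_s − A'_s = 4076 mm².
a = (A_s − A'_s) f_y / (0.85 f'_c b) = 1691540/(0.85 × 27.3 × 435) = 167.58 mm.
c = a/β₁ = 167.58/0.85 = 197.15 mm; ε'_s = 0.003(c − d')/c = 0.0022 ≥ f_y/E_s = 0.0021, so compression steel does yield.
M_n = (A_s − A'_s) f_y (d − a/2) + A'_s f_y (d − d') = [1691540 × (485 − 83.79) + 383460 × (485 − 53)] × 10⁻⁶ = 678.66 + 165.65 = 844.31 kN·m.

M_n ≈ 844 kN·m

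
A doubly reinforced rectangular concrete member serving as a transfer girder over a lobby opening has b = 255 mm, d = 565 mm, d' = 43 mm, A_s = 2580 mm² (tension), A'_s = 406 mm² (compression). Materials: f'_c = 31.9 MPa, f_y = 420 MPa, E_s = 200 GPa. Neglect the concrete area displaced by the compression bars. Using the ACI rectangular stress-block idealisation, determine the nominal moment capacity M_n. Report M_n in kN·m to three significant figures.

Assume both tension and compression steel yield.
Net tension couple steel: A_s − A'_s = 2174 mm².
a = (A_s − A'_s) f_y / (0.85 f'_c b) = 913080/(0.85 × 31.9 × 255) = 132.06 mm.
c = a/β₁ = 132.06/0.822 = 160.66 mm; ε'_s = 0.003(c − d')/c = 0.0022 ≥ f_y/E_s = 0.0021, so compression steel does yield.
M_n = (A_s − A'_s) f_y (d − a/2) + A'_s f_y (d − d') = [913080 × (565 − 66.03) + 170520 × (565 − 43)] × 10⁻⁶ = 455.60 + 89.01 = 544.61 kN·m.

M_n ≈ 545 kN·m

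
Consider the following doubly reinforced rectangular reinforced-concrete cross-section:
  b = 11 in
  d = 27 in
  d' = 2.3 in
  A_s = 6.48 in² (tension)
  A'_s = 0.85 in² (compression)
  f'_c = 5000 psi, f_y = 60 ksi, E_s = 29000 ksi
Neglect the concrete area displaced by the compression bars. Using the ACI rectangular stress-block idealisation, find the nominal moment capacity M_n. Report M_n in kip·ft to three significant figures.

M_n ≈ 763 kip·ft

Assume both steels yield.
a = (A_s − A'_s) f_y/(0.85 f'_c b) = (6.48 − 0.85) × 60/(0.85 × 5 × 11) = 7.226 in.
c = a/β₁ = 7.226/0.8 = 9.033 in; ε'_s = 0.003(c − d')/c = 0.0022 ≥ ε_y = 0.0021, so the compression steel yields.
M_n = (A_s − A'_s) f_y (d − a/2) + A'_s f_y (d − d') = 337.8 × (27 − 3.613) + 51 × (27 − 2.3) = 7900.1 + 1259.7 = 9159.8 kip·in = 9159.8/12 = 763.32 kip·ft.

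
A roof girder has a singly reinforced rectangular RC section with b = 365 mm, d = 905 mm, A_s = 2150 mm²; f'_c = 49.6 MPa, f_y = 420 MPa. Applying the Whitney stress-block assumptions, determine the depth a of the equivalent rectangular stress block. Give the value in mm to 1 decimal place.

T = A_s f_y = 2150 × 420 = 903000 N = 903 kN.
Setting C = 0.85 f'_c a b equal to T: a = 903000/(0.85 × 49.6 × 365) = 58.7 mm.

a ≈ 58.7 mm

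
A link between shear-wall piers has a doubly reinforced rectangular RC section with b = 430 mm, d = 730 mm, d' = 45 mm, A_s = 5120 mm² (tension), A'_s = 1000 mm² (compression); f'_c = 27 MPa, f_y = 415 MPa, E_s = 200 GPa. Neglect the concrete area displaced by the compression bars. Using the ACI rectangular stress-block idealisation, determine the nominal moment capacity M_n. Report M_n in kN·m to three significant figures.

M_n ≈ 1380 kN·m

Assume both tension and compression steel yield.
Net tension couple steel: A_s − A'_s = 4120 mm².
a = (A_s − A'_s) f_y / (0.85 f'_c b) = 1709800/(0.85 × 27 × 430) = 173.26 mm.
c = a/β₁ = 173.26/0.85 = 203.84 mm; ε'_s = 0.003(c − d')/c = 0.0023 ≥ f_y/E_s = 0.0021, so compression steel does yield.
M_n = (A_s − A'_s) f_y (d − a/2) + A'_s f_y (d − d') = [1709800 × (730 − 86.63) + 415000 × (730 − 45)] × 10⁻⁶ = 1100.03 + 284.28 = 1384.31 kN·m.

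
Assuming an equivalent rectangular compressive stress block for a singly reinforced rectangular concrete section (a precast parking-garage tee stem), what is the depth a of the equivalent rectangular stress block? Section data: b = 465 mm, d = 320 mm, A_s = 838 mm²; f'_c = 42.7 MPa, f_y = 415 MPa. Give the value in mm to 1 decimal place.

a ≈ 20.6 mm

T = A_s f_y = 838 × 415 = 347770 N = 347.77 kN.
Setting C = 0.85 f'_c a b equal to T: a = 347770/(0.85 × 42.7 × 465) = 20.6 mm.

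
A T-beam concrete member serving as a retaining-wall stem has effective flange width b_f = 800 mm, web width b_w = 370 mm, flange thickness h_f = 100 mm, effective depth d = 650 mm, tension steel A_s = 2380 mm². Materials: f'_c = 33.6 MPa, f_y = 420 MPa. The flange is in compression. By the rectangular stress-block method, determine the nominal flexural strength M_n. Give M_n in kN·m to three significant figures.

M_n ≈ 628 kN·m

Tension: T = A_s f_y = 2380 × 420 = 999600 N.
Try a within the flange: a = T/(0.85 f'_c b_f) = 999600/(0.85 × 33.6 × 800) = 43.75 mm.
Since a = 43.75 ≤ h_f = 100 mm, the stress block lies entirely in the flange; analyse as a rectangular beam of width b_f.
M_n = T(d − a/2) = 999600 × (650 − 21.875) = 627.87 × 10⁶ N·mm.
M_n = 627.87 kN·m.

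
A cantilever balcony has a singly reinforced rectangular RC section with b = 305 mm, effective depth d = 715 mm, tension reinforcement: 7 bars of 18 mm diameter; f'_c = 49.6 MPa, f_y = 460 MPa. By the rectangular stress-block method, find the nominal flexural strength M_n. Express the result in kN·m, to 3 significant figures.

M_n ≈ 559 kN·m

A_s = 7 × 254 = 1778 mm².
T = A_s f_y = 1778 × 460 = 817880 N = 817.88 kN.
From C = T: a = T/(0.85 f'_c b) = 817880/(0.85 × 49.6 × 305) = 63.60 mm.
M_n = T(d − a/2) = 817.88 kN × (715 − 31.8) mm = 558.78 kN·m.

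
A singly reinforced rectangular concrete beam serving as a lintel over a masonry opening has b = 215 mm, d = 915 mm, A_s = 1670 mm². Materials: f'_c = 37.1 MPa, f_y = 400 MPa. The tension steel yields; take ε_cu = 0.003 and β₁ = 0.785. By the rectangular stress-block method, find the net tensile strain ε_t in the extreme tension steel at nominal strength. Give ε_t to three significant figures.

a = A_s f_y/(0.85 f'_c b) = 98.52 mm.
β₁ = 0.785, so c = a/β₁ = 98.52/0.785 = 125.50 mm.
From the linear strain diagram with ε_cu = 0.003: ε_t = 0.003 (d − c)/c = 0.003 × (915 − 125.50)/125.50 = 0.0189.
Since ε_t ≥ 0.005, the section is tension-controlled.

ε_t ≈ 0.0189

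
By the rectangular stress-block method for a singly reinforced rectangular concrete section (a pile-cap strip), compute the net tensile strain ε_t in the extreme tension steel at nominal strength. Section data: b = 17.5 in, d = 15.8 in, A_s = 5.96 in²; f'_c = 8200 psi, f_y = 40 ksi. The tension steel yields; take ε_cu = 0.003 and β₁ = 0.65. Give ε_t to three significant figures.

ε_t ≈ 0.0128

a = A_s f_y/(0.85 f'_c b) = 1.954 in.
β₁ = 0.65, so c = a/β₁ = 1.954/0.65 = 3.006 in.
From the linear strain diagram with ε_cu = 0.003: ε_t = 0.003 (d − c)/c = 0.003 × (15.8 − 3.006)/3.006 = 0.0128.
Since ε_t ≥ 0.005, the section is tension-controlled.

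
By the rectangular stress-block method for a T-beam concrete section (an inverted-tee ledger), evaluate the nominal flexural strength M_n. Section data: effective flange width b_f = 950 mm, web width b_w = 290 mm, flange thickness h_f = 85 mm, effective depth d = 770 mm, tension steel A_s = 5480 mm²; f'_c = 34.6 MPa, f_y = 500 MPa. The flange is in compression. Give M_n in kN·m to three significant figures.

Tension: T = A_s f_y = 5480 × 500 = 2740000 N.
Try a within the flange: a = T/(0.85 f'_c b_f) = 2740000/(0.85 × 34.6 × 950) = 98.07 mm.
a = 98.07 > h_f = 85 mm: the block extends into the web. Split into flange-overhang and web parts.
C_f = 0.85 f'_c (b_f − b_w) h_f = 0.85 × 34.6 × (950 − 290) × 85 = 1649901 N.
Remaining web compression depth: a_w = (T − C_f)/(0.85 f'_c b_w) = (2740000 − 1649901)/(0.85 × 34.6 × 290) = 127.81 mm.
M_n = C_f(d − h_f/2) + (T − C_f)(d − a_w/2) = 1649901 × (770 − 42.5) + 1090099 × (770 − 63.905) = 1200.30 + 769.71 = 1970.01 × 10⁶ N·mm.
M_n = 1970.01 kN·m.

M_n ≈ 1970 kN·m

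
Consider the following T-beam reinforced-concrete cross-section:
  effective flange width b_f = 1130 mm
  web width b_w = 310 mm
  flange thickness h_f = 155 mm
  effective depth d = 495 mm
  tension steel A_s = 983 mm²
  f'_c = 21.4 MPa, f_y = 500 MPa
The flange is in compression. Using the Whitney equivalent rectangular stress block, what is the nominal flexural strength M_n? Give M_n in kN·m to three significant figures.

M_n ≈ 237 kN·m

Tension: T = A_s f_y = 983 × 500 = 491500 N.
Try a within the flange: a = T/(0.85 f'_c b_f) = 491500/(0.85 × 21.4 × 1130) = 23.91 mm.
Since a = 23.91 ≤ h_f = 155 mm, the stress block lies entirely in the flange; analyse as a rectangular beam of width b_f.
M_n = T(d − a/2) = 491500 × (495 − 11.955) = 237.42 × 10⁶ N·mm.
M_n = 237.42 kN·m.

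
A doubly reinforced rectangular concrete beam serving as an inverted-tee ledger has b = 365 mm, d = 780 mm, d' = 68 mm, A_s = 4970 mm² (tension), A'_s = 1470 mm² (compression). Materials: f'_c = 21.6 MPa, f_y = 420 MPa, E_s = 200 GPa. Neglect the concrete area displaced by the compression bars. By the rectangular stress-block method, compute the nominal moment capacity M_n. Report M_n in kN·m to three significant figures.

M_n ≈ 1420 kN·m

Assume both tension and compression steel yield.
Net tension couple steel: A_s − A'_s = 3500 mm².
a = (A_s − A'_s) f_y / (0.85 f'_c b) = 1470000/(0.85 × 21.6 × 365) = 219.36 mm.
c = a/β₁ = 219.36/0.85 = 258.07 mm; ε'_s = 0.003(c − d')/c = 0.0022 ≥ f_y/E_s = 0.0021, so compression steel does yield.
M_n = (A_s − A'_s) f_y (d − a/2) + A'_s f_y (d − d') = [1470000 × (780 − 109.68) + 617400 × (780 − 68)] × 10⁻⁶ = 985.37 + 439.59 = 1424.96 kN·m.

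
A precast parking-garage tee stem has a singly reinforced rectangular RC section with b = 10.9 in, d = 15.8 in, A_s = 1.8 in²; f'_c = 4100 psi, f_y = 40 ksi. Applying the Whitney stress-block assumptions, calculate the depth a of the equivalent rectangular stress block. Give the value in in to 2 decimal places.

T = A_s f_y = 1.8 × 40 = 72 kips.
a = T/(0.85 f'_c b) = 72/(0.85 × 4.1 × 10.9) = 1.90 in.

a ≈ 1.90 in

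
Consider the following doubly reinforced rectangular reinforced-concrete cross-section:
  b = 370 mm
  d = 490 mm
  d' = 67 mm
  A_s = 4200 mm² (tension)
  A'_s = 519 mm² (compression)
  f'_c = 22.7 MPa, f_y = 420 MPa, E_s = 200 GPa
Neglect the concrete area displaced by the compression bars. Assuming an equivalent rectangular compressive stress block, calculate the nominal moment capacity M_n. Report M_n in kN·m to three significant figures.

M_n ≈ 682 kN·m

Assume both tension and compression steel yield.
Net tension couple steel: A_s − A'_s = 3681 mm².
a = (A_s − A'_s) f_y / (0.85 f'_c b) = 1546020/(0.85 × 22.7 × 370) = 216.56 mm.
c = a/β₁ = 216.56/0.85 = 254.78 mm; ε'_s = 0.003(c − d')/c = 0.0022 ≥ f_y/E_s = 0.0021, so compression steel does yield.
M_n = (A_s − A'_s) f_y (d − a/2) + A'_s f_y (d − d') = [1546020 × (490 − 108.28) + 217980 × (490 − 67)] × 10⁻⁶ = 590.15 + 92.21 = 682.36 kN·m.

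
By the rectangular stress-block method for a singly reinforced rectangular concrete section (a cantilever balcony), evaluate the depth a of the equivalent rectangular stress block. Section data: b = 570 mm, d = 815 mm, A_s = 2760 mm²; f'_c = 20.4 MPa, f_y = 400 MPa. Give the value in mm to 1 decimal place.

T = A_s f_y = 2760 × 400 = 1104000 N = 1104 kN.
Setting C = 0.85 f'_c a b equal to T: a = 1104000/(0.85 × 20.4 × 570) = 111.7 mm.

a ≈ 111.7 mm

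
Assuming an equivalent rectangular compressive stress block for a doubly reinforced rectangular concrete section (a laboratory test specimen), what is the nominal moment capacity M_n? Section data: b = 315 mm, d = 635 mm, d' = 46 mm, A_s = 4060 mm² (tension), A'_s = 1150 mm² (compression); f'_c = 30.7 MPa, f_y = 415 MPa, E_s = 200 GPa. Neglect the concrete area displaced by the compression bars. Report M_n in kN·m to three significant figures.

M_n ≈ 959 kN·m

Assume both tension and compression steel yield.
Net tension couple steel: A_s − A'_s = 2910 mm².
a = (A_s − A'_s) f_y / (0.85 f'_c b) = 1207650/(0.85 × 30.7 × 315) = 146.92 mm.
c = a/β₁ = 146.92/0.831 = 176.80 mm; ε'_s = 0.003(c − d')/c = 0.0022 ≥ f_y/E_s = 0.0021, so compression steel does yield.
M_n = (A_s − A'_s) f_y (d − a/2) + A'_s f_y (d − d') = [1207650 × (635 − 73.46) + 477250 × (635 − 46)] × 10⁻⁶ = 678.14 + 281.10 = 959.24 kN·m.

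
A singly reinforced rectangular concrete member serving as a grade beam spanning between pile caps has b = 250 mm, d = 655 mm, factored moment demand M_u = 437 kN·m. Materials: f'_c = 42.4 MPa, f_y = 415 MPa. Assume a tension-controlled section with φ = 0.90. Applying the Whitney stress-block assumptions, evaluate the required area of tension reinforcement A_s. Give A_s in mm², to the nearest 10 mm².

M_n = M_u/φ = 437/0.90 = 485.556 kN·m.
With M_n = 0.85 f'_c a b (d − a/2), solve the quadratic for a:
a = d − √(d² − 2M_n/(0.85 f'_c b)) = 655 − √(655² − 2 × 485.556×10⁶/(0.85 × 42.4 × 250)) = 88.22 mm.
A_s = 0.85 f'_c a b / f_y = 0.85 × 42.4 × 88.22 × 250 / 415 = 1915.3 mm².

A_s ≈ 1920 mm²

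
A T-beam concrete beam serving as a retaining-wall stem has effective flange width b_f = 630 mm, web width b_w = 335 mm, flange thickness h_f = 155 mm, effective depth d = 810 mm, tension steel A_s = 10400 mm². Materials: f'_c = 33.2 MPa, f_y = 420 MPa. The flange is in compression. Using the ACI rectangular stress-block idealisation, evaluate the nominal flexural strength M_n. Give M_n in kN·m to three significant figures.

Tension: T = A_s f_y = 10400 × 420 = 4368000 N.
Try a within the flange: a = T/(0.85 f'_c b_f) = 4368000/(0.85 × 33.2 × 630) = 245.69 mm.
a = 245.69 > h_f = 155 mm: the block extends into the web. Split into flange-overhang and web parts.
C_f = 0.85 f'_c (b_f − b_w) h_f = 0.85 × 33.2 × (630 − 335) × 155 = 1290360 N.
Remaining web compression depth: a_w = (T − C_f)/(0.85 f'_c b_w) = (4368000 − 1290360)/(0.85 × 33.2 × 335) = 325.55 mm.
M_n = C_f(d − h_f/2) + (T − C_f)(d − a_w/2) = 1290360 × (810 − 77.5) + 3077640 × (810 − 162.775) = 945.19 + 1991.93 = 2937.12 × 10⁶ N·mm.
M_n = 2937.12 kN·m.

M_n ≈ 2940 kN·m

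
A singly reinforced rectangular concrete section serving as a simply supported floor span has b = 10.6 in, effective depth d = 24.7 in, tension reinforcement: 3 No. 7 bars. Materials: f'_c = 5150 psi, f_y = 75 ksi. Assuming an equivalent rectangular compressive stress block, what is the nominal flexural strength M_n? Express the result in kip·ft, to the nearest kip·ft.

A_s = 3 × 0.6 = 1.8 in².
T = A_s f_y = 1.8 × 75 = 135 kips.
a = T/(0.85 f'_c b) = 135/(0.85 × 5.15 × 10.6) = 2.909 in.
M_n = T(d − a/2) = 135 × (24.7 − 1.4545) = 3138.1 kip·in = 3138.1/12 = 261.51 kip·ft.

M_n ≈ 262 kip·ft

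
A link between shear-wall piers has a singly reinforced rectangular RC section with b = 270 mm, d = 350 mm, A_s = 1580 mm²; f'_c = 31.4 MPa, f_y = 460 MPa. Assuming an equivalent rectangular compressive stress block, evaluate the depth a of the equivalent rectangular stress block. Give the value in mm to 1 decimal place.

T = A_s f_y = 1580 × 460 = 726800 N = 726.8 kN.
Setting C = 0.85 f'_c a b equal to T: a = 726800/(0.85 × 31.4 × 270) = 100.9 mm.

a ≈ 100.9 mm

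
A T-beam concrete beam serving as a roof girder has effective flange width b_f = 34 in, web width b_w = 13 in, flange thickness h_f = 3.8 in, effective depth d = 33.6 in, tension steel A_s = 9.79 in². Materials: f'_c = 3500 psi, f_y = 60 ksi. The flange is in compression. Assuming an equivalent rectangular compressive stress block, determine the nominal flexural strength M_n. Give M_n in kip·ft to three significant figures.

M_n ≈ 1480 kip·ft

Tension: T = A_s f_y = 9.79 × 60 = 587.4 kips.
Try a within the flange: a = T/(0.85 f'_c b_f) = 587.4/(0.85 × 3.5 × 34) = 5.807 in.
a = 5.807 > h_f = 3.8 in: the block extends into the web. Split into flange-overhang and web parts.
C_f = 0.85 f'_c (b_f − b_w) h_f = 0.85 × 3.5 × (34 − 13) × 3.8 = 237.4 kips.
Remaining web compression depth: a_w = (T − C_f)/(0.85 f'_c b_w) = (587.4 − 237.4)/(0.85 × 3.5 × 13) = 9.050 in.
M_n = C_f(d − h_f/2) + (T − C_f)(d − a_w/2) = 237.4 × (33.6 − 1.9) + 350 × (33.6 − 4.525) = 7525.6 + 10176.3 = 17701.9 kip·in.
M_n = 17701.9/12 = 1475.16 kip·ft.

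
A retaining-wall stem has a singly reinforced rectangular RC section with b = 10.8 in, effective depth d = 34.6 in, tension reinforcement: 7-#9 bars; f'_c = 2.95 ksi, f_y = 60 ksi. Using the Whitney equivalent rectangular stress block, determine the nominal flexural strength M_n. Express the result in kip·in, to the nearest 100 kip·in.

M_n ≈ 11300 kip·in

A_s = 7 × 1 = 7 in².
T = A_s f_y = 7 × 60 = 420 kips.
a = T/(0.85 f'_c b) = 420/(0.85 × 2.95 × 10.8) = 15.509 in.
M_n = T(d − a/2) = 420 × (34.6 − 7.7545) = 11275.1 kip·in.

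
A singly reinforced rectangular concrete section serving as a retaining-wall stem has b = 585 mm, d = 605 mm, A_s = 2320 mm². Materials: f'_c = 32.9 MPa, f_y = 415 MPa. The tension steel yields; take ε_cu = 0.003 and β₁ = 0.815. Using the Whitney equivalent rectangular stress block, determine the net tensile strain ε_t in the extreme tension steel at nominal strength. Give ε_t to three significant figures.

ε_t ≈ 0.0221

a = A_s f_y/(0.85 f'_c b) = 58.85 mm.
β₁ = 0.815, so c = a/β₁ = 58.85/0.815 = 72.21 mm.
From the linear strain diagram with ε_cu = 0.003: ε_t = 0.003 (d − c)/c = 0.003 × (605 − 72.21)/72.21 = 0.0221.
Since ε_t ≥ 0.005, the section is tension-controlled.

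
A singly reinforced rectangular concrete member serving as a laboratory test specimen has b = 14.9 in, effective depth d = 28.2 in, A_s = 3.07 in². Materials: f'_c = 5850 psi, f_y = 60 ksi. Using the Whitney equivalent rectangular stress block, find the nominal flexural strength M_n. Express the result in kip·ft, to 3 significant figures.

T = A_s f_y = 3.07 × 60 = 184.2 kips.
a = T/(0.85 f'_c b) = 184.2/(0.85 × 5.85 × 14.9) = 2.486 in.
M_n = T(d − a/2) = 184.2 × (28.2 − 1.243) = 4965.5 kip·in = 4965.5/12 = 413.79 kip·ft.

M_n ≈ 414 kip·ft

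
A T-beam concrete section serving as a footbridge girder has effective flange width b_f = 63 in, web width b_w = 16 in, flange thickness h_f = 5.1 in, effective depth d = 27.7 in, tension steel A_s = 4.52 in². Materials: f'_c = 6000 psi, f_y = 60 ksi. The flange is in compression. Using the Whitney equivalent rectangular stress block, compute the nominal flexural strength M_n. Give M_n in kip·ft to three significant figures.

Tension: T = A_s f_y = 4.52 × 60 = 271.2 kips.
Try a within the flange: a = T/(0.85 f'_c b_f) = 271.2/(0.85 × 6 × 63) = 0.844 in.
Since a = 0.844 ≤ h_f = 5.1 in, the stress block lies entirely in the flange; analyse as a rectangular beam of width b_f.
M_n = T(d − a/2) = 271.2 × (27.7 − 0.422) = 7397.8 kip·in.
M_n = 7397.8/12 = 616.48 kip·ft.

M_n ≈ 616 kip·ft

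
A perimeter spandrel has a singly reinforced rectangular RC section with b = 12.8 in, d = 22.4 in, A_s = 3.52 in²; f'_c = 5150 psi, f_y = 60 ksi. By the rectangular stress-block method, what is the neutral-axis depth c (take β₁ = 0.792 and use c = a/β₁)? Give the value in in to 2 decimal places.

c ≈ 4.76 in

T = A_s f_y = 3.52 × 60 = 211.2 kips.
a = T/(0.85 f'_c b) = 211.2/(0.85 × 5.15 × 12.8) = 3.7693 in.
With β₁ = 0.792, c = a/β₁ = 3.7693/0.792 = 4.76 in.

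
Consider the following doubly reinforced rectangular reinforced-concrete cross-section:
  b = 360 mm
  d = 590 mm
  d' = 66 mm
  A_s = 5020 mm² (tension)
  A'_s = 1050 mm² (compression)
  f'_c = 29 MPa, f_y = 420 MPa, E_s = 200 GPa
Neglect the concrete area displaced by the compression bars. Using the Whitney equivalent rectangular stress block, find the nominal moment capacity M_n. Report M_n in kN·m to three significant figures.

M_n ≈ 1060 kN·m

Assume both tension and compression steel yield.
Net tension couple steel: A_s − A'_s = 3970 mm².
a = (A_s − A'_s) f_y / (0.85 f'_c b) = 1667400/(0.85 × 29 × 360) = 187.90 mm.
c = a/β₁ = 187.90/0.843 = 222.89 mm; ε'_s = 0.003(c − d')/c = 0.0021 ≥ f_y/E_s = 0.0021, so compression steel does yield.
M_n = (A_s − A'_s) f_y (d − a/2) + A'_s f_y (d − d') = [1667400 × (590 − 93.95) + 441000 × (590 − 66)] × 10⁻⁶ = 827.11 + 231.08 = 1058.19 kN·m.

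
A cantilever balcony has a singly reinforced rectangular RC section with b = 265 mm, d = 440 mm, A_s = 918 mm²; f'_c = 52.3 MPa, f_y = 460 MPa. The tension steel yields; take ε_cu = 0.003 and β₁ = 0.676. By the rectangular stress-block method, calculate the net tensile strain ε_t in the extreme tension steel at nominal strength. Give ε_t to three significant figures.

a = A_s f_y/(0.85 f'_c b) = 35.85 mm.
β₁ = 0.676, so c = a/β₁ = 35.85/0.676 = 53.03 mm.
From the linear strain diagram with ε_cu = 0.003: ε_t = 0.003 (d − c)/c = 0.003 × (440 − 53.03)/53.03 = 0.0219.
Since ε_t ≥ 0.005, the section is tension-controlled.

ε_t ≈ 0.0219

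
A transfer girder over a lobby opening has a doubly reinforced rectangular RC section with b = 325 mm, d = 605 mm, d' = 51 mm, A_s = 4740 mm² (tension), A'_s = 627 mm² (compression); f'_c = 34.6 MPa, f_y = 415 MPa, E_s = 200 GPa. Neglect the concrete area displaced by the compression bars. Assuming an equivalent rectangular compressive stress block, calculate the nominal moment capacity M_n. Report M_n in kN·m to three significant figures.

M_n ≈ 1020 kN·m

Assume both tension and compression steel yield.
Net tension couple steel: A_s − A'_s = 4113 mm².
a = (A_s − A'_s) f_y / (0.85 f'_c b) = 1706895/(0.85 × 34.6 × 325) = 178.58 mm.
c = a/β₁ = 178.58/0.803 = 222.39 mm; ε'_s = 0.003(c − d')/c = 0.0023 ≥ f_y/E_s = 0.0021, so compression steel does yield.
M_n = (A_s − A'_s) f_y (d − a/2) + A'_s f_y (d − d') = [1706895 × (605 − 89.29) + 260205 × (605 − 51)] × 10⁻⁶ = 880.26 + 144.15 = 1024.41 kN·m.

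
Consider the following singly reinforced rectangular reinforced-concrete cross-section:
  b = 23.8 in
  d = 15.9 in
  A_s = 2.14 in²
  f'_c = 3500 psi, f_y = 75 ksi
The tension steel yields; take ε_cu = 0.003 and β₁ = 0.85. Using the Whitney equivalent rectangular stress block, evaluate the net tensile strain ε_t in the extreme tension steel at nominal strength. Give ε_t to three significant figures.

a = A_s f_y/(0.85 f'_c b) = 2.267 in.
β₁ = 0.85, so c = a/β₁ = 2.267/0.85 = 2.667 in.
From the linear strain diagram with ε_cu = 0.003: ε_t = 0.003 (d − c)/c = 0.003 × (15.9 − 2.667)/2.667 = 0.0149.
Since ε_t ≥ 0.005, the section is tension-controlled.

ε_t ≈ 0.0149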